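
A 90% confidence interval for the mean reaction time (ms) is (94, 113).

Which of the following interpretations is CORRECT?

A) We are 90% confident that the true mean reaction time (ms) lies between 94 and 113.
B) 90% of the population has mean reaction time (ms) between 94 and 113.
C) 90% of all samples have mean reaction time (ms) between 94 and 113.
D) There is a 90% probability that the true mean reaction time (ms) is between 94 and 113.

A confidence interval represents our confidence in the procedure, not a probability statement about the parameter.

Key concept: If we repeated this sampling process many times and computed a 90% CI each time, about 90% of those intervals would contain the true population parameter.

For this specific interval (94, 113):
- Midpoint (point estimate): 103.5
- Margin of error: 9.5

The correct interpretation is the one stating confidence that the true parameter lies in the interval — option A.

A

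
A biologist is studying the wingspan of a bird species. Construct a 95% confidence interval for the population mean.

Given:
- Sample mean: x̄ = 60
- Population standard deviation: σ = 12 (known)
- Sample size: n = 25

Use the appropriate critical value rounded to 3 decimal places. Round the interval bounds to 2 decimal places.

The population standard deviation σ is known, so use a z-interval (standard normal critical value).

For 95% confidence, z* = 1.96 (from standard normal table)

Standard error: SE = σ/√n = 12/√25 = 2.400000

Margin of error: E = z* × SE = 1.96 × 2.400000 = 4.7040

Z-interval: x̄ ± E = 60 ± 4.7040 = (55.2960, 64.7040)

Rounded to 2 decimal places:

(55.30, 64.70)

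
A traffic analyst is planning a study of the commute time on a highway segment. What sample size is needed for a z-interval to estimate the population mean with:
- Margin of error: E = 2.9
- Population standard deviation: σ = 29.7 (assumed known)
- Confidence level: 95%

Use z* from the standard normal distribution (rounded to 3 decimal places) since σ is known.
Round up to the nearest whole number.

Using z* since population σ is known (z-interval formula).

For 95% confidence, z* = 1.96 (from standard normal table)

Sample size formula for z-interval: n = (z*σ/E)²

n = (1.96 × 29.7 / 2.9)²
  = (20.073103)²
  = 402.9295

Round up to the nearest whole number: n = 403

403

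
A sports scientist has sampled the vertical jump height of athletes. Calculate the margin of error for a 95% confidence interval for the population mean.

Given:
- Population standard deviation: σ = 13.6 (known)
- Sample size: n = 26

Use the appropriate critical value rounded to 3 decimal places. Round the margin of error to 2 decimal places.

The population standard deviation σ is known, so use the z-interval margin of error formula.

For 95% confidence, z* = 1.96 (from standard normal table)

Margin of error formula for z-interval: E = z* × σ/√n

E = 1.96 × 13.6/√26
  = 1.96 × 2.667179
  = 5.2277

Rounded to 2 decimal places:

5.23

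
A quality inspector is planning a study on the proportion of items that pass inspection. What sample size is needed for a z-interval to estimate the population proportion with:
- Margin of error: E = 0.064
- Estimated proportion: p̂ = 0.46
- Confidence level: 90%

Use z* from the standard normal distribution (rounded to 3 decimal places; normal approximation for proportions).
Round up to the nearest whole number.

Using z* for proportion z-interval (normal approximation).

For 90% confidence, z* = 1.645 (from standard normal table)

Sample size formula for proportion z-interval: n = z*²p̂(1-p̂)/E²

n = 1.645² × 0.46 × 0.54 / 0.064²
  = 2.706025 × 0.2484 / 0.004096
  = 164.1056

Round up to the nearest whole number: n = 165

165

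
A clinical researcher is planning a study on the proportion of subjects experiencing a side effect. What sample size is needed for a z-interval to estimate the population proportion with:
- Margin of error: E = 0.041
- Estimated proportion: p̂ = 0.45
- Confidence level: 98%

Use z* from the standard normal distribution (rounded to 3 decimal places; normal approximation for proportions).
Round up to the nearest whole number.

Using z* for proportion z-interval (normal approximation).

For 98% confidence, z* = 2.326 (from standard normal table)

Sample size formula for proportion z-interval: n = z*²p̂(1-p̂)/E²

n = 2.326² × 0.45 × 0.55 / 0.041²
  = 5.410276 × 0.2475 / 0.001681
  = 796.5754

Round up to the nearest whole number: n = 797

797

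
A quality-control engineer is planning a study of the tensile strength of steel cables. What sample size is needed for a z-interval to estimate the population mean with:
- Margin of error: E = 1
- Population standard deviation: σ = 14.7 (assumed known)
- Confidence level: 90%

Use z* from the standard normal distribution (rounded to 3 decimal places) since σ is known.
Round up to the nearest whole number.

Using z* since population σ is known (z-interval formula).

For 90% confidence, z* = 1.645 (from standard normal table)

Sample size formula for z-interval: n = (z*σ/E)²

n = (1.645 × 14.7 / 1)²
  = (24.181500)²
  = 584.7449

Round up to the nearest whole number: n = 585

585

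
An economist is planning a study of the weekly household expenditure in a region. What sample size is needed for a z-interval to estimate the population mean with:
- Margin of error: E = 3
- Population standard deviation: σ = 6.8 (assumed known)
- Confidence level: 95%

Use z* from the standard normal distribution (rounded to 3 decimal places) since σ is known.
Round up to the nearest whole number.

Using z* since population σ is known (z-interval formula).

For 95% confidence, z* = 1.96 (from standard normal table)

Sample size formula for z-interval: n = (z*σ/E)²

n = (1.96 × 6.8 / 3)²
  = (4.442667)²
  = 19.7373

Round up to the nearest whole number: n = 20

20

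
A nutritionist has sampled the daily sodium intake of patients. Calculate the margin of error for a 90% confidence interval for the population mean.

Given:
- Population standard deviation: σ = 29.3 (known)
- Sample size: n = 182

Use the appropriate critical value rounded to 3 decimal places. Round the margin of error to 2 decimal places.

The population standard deviation σ is known, so use the z-interval margin of error formula.

For 90% confidence, z* = 1.645 (from standard normal table)

Margin of error formula for z-interval: E = z* × σ/√n

E = 1.645 × 29.3/√182
  = 1.645 × 2.171860
  = 3.5727

Rounded to 2 decimal places:

3.57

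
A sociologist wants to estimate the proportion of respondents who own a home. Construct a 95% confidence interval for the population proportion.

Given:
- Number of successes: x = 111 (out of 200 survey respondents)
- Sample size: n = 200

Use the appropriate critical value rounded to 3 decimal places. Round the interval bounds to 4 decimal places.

Sample proportion: p̂ = 111/200 = 0.555000

Check conditions for normal approximation:
  np̂ = 111 ≥ 10 ✓
  n(1-p̂) = 89 ≥ 10 ✓

The sample is large enough, so use a z-interval (normal approximation) for the proportion.

For 95% confidence, z* = 1.96 (from standard normal table)

Standard error: SE = √(p̂(1-p̂)/n) = √(0.555000×0.445000/200) = 0.03514079

Margin of error: E = z* × SE = 1.96 × 0.03514079 = 0.068876

Z-interval: p̂ ± E = 0.555000 ± 0.068876 = (0.486124, 0.623876)

Rounded to 4 decimal places:

(0.4861, 0.6239)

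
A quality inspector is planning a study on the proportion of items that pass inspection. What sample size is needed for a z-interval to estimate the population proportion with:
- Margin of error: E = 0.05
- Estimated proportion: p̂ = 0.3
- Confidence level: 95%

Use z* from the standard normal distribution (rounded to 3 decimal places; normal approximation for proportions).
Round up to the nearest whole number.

Using z* for proportion z-interval (normal approximation).

For 95% confidence, z* = 1.96 (from standard normal table)

Sample size formula for proportion z-interval: n = z*²p̂(1-p̂)/E²

n = 1.96² × 0.3 × 0.7 / 0.05²
  = 3.8416 × 0.21 / 0.0025
  = 322.6944

Round up to the nearest whole number: n = 323

323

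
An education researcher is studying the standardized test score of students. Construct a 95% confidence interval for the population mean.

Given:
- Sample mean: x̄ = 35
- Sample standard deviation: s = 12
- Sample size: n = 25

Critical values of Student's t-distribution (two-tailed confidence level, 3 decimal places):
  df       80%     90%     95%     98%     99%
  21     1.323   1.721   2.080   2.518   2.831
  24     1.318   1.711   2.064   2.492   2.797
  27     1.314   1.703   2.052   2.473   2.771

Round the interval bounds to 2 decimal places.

The population standard deviation σ is unknown (only the sample standard deviation s is given), so use a t-interval with df = n - 1 = 25 - 1 = 24.

For 95% confidence with df = 24, t* = 2.064 (from t-table)

Standard error: SE = s/√n = 12/√25 = 2.400000

Margin of error: E = t* × SE = 2.064 × 2.400000 = 4.9536

T-interval: x̄ ± E = 35 ± 4.9536 = (30.0464, 39.9536)

Rounded to 2 decimal places:

(30.05, 39.95)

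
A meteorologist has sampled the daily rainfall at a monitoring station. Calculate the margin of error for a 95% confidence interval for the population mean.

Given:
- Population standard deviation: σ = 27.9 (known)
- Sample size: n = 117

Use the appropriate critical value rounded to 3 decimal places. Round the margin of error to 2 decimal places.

The population standard deviation σ is known, so use the z-interval margin of error formula.

For 95% confidence, z* = 1.96 (from standard normal table)

Margin of error formula for z-interval: E = z* × σ/√n

E = 1.96 × 27.9/√117
  = 1.96 × 2.579356
  = 5.0555

Rounded to 2 decimal places:

5.06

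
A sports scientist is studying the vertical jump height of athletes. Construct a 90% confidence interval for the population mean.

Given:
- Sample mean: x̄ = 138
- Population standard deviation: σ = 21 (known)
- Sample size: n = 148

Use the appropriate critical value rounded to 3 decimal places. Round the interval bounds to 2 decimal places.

The population standard deviation σ is known, so use a z-interval (standard normal critical value).

For 90% confidence, z* = 1.645 (from standard normal table)

Standard error: SE = σ/√n = 21/√148 = 1.726189

Margin of error: E = z* × SE = 1.645 × 1.726189 = 2.8396

Z-interval: x̄ ± E = 138 ± 2.8396 = (135.1604, 140.8396)

Rounded to 2 decimal places:

(135.16, 140.84)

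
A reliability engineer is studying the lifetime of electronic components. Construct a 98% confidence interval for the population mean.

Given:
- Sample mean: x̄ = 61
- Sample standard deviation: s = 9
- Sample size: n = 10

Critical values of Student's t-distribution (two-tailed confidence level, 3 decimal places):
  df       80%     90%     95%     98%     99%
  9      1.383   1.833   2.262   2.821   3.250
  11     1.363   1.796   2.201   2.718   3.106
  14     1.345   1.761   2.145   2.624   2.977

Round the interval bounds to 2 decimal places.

The population standard deviation σ is unknown (only the sample standard deviation s is given), so use a t-interval with df = n - 1 = 10 - 1 = 9.

For 98% confidence with df = 9, t* = 2.821 (from t-table)

Standard error: SE = s/√n = 9/√10 = 2.846050

Margin of error: E = t* × SE = 2.821 × 2.846050 = 8.0287

T-interval: x̄ ± E = 61 ± 8.0287 = (52.9713, 69.0287)

Rounded to 2 decimal places:

(52.97, 69.03)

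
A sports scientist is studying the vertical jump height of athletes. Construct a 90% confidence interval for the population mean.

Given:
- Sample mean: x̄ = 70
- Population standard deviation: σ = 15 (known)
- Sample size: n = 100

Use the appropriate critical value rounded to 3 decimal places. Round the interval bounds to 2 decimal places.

The population standard deviation σ is known, so use a z-interval (standard normal critical value).

For 90% confidence, z* = 1.645 (from standard normal table)

Standard error: SE = σ/√n = 15/√100 = 1.500000

Margin of error: E = z* × SE = 1.645 × 1.500000 = 2.4675

Z-interval: x̄ ± E = 70 ± 2.4675 = (67.5325, 72.4675)

Rounded to 2 decimal places:

(67.53, 72.47)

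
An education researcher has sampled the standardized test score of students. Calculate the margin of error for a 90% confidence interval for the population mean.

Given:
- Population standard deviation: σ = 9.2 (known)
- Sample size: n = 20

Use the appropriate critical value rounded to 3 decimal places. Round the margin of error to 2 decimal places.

The population standard deviation σ is known, so use the z-interval margin of error formula.

For 90% confidence, z* = 1.645 (from standard normal table)

Margin of error formula for z-interval: E = z* × σ/√n

E = 1.645 × 9.2/√20
  = 1.645 × 2.057183
  = 3.3841

Rounded to 2 decimal places:

3.38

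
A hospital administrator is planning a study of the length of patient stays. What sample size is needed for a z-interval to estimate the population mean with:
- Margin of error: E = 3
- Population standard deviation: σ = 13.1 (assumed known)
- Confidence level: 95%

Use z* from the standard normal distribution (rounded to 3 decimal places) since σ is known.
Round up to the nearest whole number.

Using z* since population σ is known (z-interval formula).

For 95% confidence, z* = 1.96 (from standard normal table)

Sample size formula for z-interval: n = (z*σ/E)²

n = (1.96 × 13.1 / 3)²
  = (8.558667)²
  = 73.2508

Round up to the nearest whole number: n = 74

74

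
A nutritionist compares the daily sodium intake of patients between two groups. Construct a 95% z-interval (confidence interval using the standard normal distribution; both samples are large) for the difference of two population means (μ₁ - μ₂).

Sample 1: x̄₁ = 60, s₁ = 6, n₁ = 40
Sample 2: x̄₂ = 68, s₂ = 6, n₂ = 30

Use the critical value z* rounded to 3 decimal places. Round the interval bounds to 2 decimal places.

Both samples are large (n₁ = 40 ≥ 30, n₂ = 30 ≥ 30), so a z-interval for the difference of means applies.

Point estimate: x̄₁ - x̄₂ = 60 - 68 = -8

Standard error: SE = √(s₁²/n₁ + s₂²/n₂)
= √(6²/40 + 6²/30)
= √(0.900000 + 1.200000)
= 1.449138

For 95% confidence, z* = 1.96 (from standard normal table)
Margin of error: E = z* × SE = 1.96 × 1.449138 = 2.8403

Z-interval: (x̄₁ - x̄₂) ± E = -8 ± 2.8403 = (-10.8403, -5.1597)

Rounded to 2 decimal places:

(-10.84, -5.16)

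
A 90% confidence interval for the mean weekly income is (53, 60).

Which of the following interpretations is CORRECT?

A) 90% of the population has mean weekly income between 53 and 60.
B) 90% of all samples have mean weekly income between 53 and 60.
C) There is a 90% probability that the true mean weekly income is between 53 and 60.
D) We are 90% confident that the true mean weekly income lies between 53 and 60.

A confidence interval represents our confidence in the procedure, not a probability statement about the parameter.

Key concept: If we repeated this sampling process many times and computed a 90% CI each time, about 90% of those intervals would contain the true population parameter.

For this specific interval (53, 60):
- Midpoint (point estimate): 56.5
- Margin of error: 3.5

The correct interpretation is the one stating confidence that the true parameter lies in the interval — option D.

D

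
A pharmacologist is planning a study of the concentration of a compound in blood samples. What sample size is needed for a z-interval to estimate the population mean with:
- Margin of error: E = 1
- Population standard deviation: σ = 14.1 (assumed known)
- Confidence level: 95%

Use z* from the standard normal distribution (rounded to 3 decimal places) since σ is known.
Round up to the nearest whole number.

Using z* since population σ is known (z-interval formula).

For 95% confidence, z* = 1.96 (from standard normal table)

Sample size formula for z-interval: n = (z*σ/E)²

n = (1.96 × 14.1 / 1)²
  = (27.636000)²
  = 763.7485

Round up to the nearest whole number: n = 764

764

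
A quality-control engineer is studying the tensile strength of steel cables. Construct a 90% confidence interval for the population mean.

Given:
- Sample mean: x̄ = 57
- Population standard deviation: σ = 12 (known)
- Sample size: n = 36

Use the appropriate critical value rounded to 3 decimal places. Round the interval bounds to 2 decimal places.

The population standard deviation σ is known, so use a z-interval (standard normal critical value).

For 90% confidence, z* = 1.645 (from standard normal table)

Standard error: SE = σ/√n = 12/√36 = 2.000000

Margin of error: E = z* × SE = 1.645 × 2.000000 = 3.2900

Z-interval: x̄ ± E = 57 ± 3.2900 = (53.7100, 60.2900)

Rounded to 2 decimal places:

(53.71, 60.29)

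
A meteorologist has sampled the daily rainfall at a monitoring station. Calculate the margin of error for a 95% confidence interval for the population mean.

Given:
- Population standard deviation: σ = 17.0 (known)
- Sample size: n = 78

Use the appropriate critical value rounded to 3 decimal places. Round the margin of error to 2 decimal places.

The population standard deviation σ is known, so use the z-interval margin of error formula.

For 95% confidence, z* = 1.96 (from standard normal table)

Margin of error formula for z-interval: E = z* × σ/√n

E = 1.96 × 17.0/√78
  = 1.96 × 1.924871
  = 3.7727

Rounded to 2 decimal places:

3.77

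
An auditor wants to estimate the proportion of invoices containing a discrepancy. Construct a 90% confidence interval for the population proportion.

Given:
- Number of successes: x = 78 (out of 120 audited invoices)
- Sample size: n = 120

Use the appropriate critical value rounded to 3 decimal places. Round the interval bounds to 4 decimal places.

Sample proportion: p̂ = 78/120 = 0.650000

Check conditions for normal approximation:
  np̂ = 78 ≥ 10 ✓
  n(1-p̂) = 42 ≥ 10 ✓

The sample is large enough, so use a z-interval (normal approximation) for the proportion.

For 90% confidence, z* = 1.645 (from standard normal table)

Standard error: SE = √(p̂(1-p̂)/n) = √(0.650000×0.350000/120) = 0.04354117

Margin of error: E = z* × SE = 1.645 × 0.04354117 = 0.071625

Z-interval: p̂ ± E = 0.650000 ± 0.071625 = (0.578375, 0.721625)

Rounded to 4 decimal places:

(0.5784, 0.7216)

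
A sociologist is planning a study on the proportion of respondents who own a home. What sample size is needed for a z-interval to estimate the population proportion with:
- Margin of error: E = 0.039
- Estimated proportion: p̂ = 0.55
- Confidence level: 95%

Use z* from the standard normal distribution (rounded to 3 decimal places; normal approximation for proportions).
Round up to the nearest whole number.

Using z* for proportion z-interval (normal approximation).

For 95% confidence, z* = 1.96 (from standard normal table)

Sample size formula for proportion z-interval: n = z*²p̂(1-p̂)/E²

n = 1.96² × 0.55 × 0.45 / 0.039²
  = 3.8416 × 0.2475 / 0.001521
  = 625.1124

Round up to the nearest whole number: n = 626

626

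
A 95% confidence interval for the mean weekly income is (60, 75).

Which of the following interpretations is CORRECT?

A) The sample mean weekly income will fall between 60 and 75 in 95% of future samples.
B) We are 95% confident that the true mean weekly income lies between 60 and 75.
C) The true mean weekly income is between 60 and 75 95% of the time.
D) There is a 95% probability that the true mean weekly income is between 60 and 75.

A confidence interval represents our confidence in the procedure, not a probability statement about the parameter.

Key concept: If we repeated this sampling process many times and computed a 95% CI each time, about 95% of those intervals would contain the true population parameter.

For this specific interval (60, 75):
- Midpoint (point estimate): 67.5
- Margin of error: 7.5

The correct interpretation is the one stating confidence that the true parameter lies in the interval — option B.

B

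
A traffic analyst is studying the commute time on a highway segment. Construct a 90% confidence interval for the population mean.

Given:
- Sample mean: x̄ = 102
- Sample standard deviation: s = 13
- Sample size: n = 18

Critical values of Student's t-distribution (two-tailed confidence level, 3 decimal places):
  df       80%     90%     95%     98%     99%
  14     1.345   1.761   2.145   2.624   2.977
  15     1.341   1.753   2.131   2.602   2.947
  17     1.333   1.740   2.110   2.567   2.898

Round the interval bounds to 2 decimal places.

The population standard deviation σ is unknown (only the sample standard deviation s is given), so use a t-interval with df = n - 1 = 18 - 1 = 17.

For 90% confidence with df = 17, t* = 1.740 (from t-table)

Standard error: SE = s/√n = 13/√18 = 3.064129

Margin of error: E = t* × SE = 1.740 × 3.064129 = 5.3316

T-interval: x̄ ± E = 102 ± 5.3316 = (96.6684, 107.3316)

Rounded to 2 decimal places:

(96.67, 107.33)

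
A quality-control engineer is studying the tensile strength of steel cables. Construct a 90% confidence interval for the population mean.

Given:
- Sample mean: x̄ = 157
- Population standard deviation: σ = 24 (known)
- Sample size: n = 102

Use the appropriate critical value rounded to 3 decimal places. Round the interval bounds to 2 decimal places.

The population standard deviation σ is known, so use a z-interval (standard normal critical value).

For 90% confidence, z* = 1.645 (from standard normal table)

Standard error: SE = σ/√n = 24/√102 = 2.376354

Margin of error: E = z* × SE = 1.645 × 2.376354 = 3.9091

Z-interval: x̄ ± E = 157 ± 3.9091 = (153.0909, 160.9091)

Rounded to 2 decimal places:

(153.09, 160.91)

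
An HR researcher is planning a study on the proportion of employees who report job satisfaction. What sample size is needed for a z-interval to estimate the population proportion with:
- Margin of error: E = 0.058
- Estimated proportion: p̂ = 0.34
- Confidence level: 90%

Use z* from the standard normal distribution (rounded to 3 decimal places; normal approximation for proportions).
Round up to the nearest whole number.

Using z* for proportion z-interval (normal approximation).

For 90% confidence, z* = 1.645 (from standard normal table)

Sample size formula for proportion z-interval: n = z*²p̂(1-p̂)/E²

n = 1.645² × 0.34 × 0.66 / 0.058²
  = 2.706025 × 0.2244 / 0.003364
  = 180.5089

Round up to the nearest whole number: n = 181

181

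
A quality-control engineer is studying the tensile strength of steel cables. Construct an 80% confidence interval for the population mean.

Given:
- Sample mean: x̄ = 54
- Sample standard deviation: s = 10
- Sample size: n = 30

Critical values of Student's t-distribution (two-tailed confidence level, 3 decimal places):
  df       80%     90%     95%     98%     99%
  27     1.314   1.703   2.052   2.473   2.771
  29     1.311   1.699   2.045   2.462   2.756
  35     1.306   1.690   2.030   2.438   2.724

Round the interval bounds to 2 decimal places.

The population standard deviation σ is unknown (only the sample standard deviation s is given), so use a t-interval with df = n - 1 = 30 - 1 = 29.

For 80% confidence with df = 29, t* = 1.311 (from t-table)

Standard error: SE = s/√n = 10/√30 = 1.825742

Margin of error: E = t* × SE = 1.311 × 1.825742 = 2.3935

T-interval: x̄ ± E = 54 ± 2.3935 = (51.6065, 56.3935)

Rounded to 2 decimal places:

(51.61, 56.39)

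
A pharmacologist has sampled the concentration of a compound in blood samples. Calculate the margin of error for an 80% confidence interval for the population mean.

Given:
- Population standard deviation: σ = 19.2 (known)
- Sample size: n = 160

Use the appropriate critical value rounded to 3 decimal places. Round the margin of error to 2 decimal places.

The population standard deviation σ is known, so use the z-interval margin of error formula.

For 80% confidence, z* = 1.282 (from standard normal table)

Margin of error formula for z-interval: E = z* × σ/√n

E = 1.282 × 19.2/√160
  = 1.282 × 1.517893
  = 1.9459

Rounded to 2 decimal places:

1.95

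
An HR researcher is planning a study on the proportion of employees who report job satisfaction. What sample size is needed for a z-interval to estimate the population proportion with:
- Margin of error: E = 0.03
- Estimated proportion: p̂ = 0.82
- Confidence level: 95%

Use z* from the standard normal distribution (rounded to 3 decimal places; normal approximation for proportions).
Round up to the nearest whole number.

Using z* for proportion z-interval (normal approximation).

For 95% confidence, z* = 1.96 (from standard normal table)

Sample size formula for proportion z-interval: n = z*²p̂(1-p̂)/E²

n = 1.96² × 0.82 × 0.18 / 0.03²
  = 3.8416 × 0.1476 / 0.0009
  = 630.0224

Round up to the nearest whole number: n = 631

631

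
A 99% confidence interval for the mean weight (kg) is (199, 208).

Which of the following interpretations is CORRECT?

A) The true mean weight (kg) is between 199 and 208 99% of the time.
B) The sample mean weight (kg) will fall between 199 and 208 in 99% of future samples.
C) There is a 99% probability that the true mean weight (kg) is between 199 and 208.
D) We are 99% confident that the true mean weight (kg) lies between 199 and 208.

A confidence interval represents our confidence in the procedure, not a probability statement about the parameter.

Key concept: If we repeated this sampling process many times and computed a 99% CI each time, about 99% of those intervals would contain the true population parameter.

For this specific interval (199, 208):
- Midpoint (point estimate): 203.5
- Margin of error: 4.5

The correct interpretation is the one stating confidence that the true parameter lies in the interval — option D.

D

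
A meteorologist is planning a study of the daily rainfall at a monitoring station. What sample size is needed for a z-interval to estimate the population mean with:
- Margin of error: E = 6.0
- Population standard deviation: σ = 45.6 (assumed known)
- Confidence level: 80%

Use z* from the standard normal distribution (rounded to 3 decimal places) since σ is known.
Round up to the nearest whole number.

Using z* since population σ is known (z-interval formula).

For 80% confidence, z* = 1.282 (from standard normal table)

Sample size formula for z-interval: n = (z*σ/E)²

n = (1.282 × 45.6 / 6.0)²
  = (9.743200)²
  = 94.9299

Round up to the nearest whole number: n = 95

95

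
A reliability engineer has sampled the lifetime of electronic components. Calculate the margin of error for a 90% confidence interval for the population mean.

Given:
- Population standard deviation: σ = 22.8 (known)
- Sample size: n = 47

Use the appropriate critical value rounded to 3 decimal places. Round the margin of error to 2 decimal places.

The population standard deviation σ is known, so use the z-interval margin of error formula.

For 90% confidence, z* = 1.645 (from standard normal table)

Margin of error formula for z-interval: E = z* × σ/√n

E = 1.645 × 22.8/√47
  = 1.645 × 3.325722
  = 5.4708

Rounded to 2 decimal places:

5.47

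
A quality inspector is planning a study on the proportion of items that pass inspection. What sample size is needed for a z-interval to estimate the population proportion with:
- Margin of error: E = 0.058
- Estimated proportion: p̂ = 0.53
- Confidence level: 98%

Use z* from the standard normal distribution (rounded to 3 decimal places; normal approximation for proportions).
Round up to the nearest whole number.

Using z* for proportion z-interval (normal approximation).

For 98% confidence, z* = 2.326 (from standard normal table)

Sample size formula for proportion z-interval: n = z*²p̂(1-p̂)/E²

n = 2.326² × 0.53 × 0.47 / 0.058²
  = 5.410276 × 0.2491 / 0.003364
  = 400.6242

Round up to the nearest whole number: n = 401

401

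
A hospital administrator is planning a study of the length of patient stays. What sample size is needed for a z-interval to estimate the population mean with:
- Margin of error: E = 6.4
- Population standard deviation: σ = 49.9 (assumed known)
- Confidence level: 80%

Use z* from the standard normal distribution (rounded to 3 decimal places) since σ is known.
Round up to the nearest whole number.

Using z* since population σ is known (z-interval formula).

For 80% confidence, z* = 1.282 (from standard normal table)

Sample size formula for z-interval: n = (z*σ/E)²

n = (1.282 × 49.9 / 6.4)²
  = (9.995594)²
  = 99.9119

Round up to the nearest whole number: n = 100

100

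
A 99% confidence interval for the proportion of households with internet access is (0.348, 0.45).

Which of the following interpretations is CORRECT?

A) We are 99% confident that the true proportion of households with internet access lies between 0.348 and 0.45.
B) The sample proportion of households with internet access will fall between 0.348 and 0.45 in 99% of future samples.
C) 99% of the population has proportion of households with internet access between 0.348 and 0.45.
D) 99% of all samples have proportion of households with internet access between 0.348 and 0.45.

A confidence interval represents our confidence in the procedure, not a probability statement about the parameter.

Key concept: If we repeated this sampling process many times and computed a 99% CI each time, about 99% of those intervals would contain the true population parameter.

For this specific interval (0.348, 0.45):
- Midpoint (point estimate): 0.399
- Margin of error: 0.051

The correct interpretation is the one stating confidence that the true parameter lies in the interval — option A.

A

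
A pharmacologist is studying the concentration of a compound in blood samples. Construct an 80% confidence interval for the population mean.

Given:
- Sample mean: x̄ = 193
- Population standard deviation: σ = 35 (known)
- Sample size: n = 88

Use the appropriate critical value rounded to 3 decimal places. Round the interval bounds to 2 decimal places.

The population standard deviation σ is known, so use a z-interval (standard normal critical value).

For 80% confidence, z* = 1.282 (from standard normal table)

Standard error: SE = σ/√n = 35/√88 = 3.731013

Margin of error: E = z* × SE = 1.282 × 3.731013 = 4.7832

Z-interval: x̄ ± E = 193 ± 4.7832 = (188.2168, 197.7832)

Rounded to 2 decimal places:

(188.22, 197.78)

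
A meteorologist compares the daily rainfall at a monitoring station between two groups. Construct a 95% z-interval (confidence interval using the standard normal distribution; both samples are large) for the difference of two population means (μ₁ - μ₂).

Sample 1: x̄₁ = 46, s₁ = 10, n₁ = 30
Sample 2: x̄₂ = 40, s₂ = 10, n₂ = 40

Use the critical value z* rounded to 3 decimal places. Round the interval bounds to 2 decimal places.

Both samples are large (n₁ = 30 ≥ 30, n₂ = 40 ≥ 30), so a z-interval for the difference of means applies.

Point estimate: x̄₁ - x̄₂ = 46 - 40 = 6

Standard error: SE = √(s₁²/n₁ + s₂²/n₂)
= √(10²/30 + 10²/40)
= √(3.333333 + 2.500000)
= 2.415229

For 95% confidence, z* = 1.96 (from standard normal table)
Margin of error: E = z* × SE = 1.96 × 2.415229 = 4.7338

Z-interval: (x̄₁ - x̄₂) ± E = 6 ± 4.7338 = (1.2662, 10.7338)

Rounded to 2 decimal places:

(1.27, 10.73)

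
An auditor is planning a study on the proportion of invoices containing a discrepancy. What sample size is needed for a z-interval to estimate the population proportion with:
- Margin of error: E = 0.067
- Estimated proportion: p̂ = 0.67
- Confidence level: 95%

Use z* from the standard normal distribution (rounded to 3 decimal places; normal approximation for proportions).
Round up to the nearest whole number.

Using z* for proportion z-interval (normal approximation).

For 95% confidence, z* = 1.96 (from standard normal table)

Sample size formula for proportion z-interval: n = z*²p̂(1-p̂)/E²

n = 1.96² × 0.67 × 0.33 / 0.067²
  = 3.8416 × 0.2211 / 0.004489
  = 189.2131

Round up to the nearest whole number: n = 190

190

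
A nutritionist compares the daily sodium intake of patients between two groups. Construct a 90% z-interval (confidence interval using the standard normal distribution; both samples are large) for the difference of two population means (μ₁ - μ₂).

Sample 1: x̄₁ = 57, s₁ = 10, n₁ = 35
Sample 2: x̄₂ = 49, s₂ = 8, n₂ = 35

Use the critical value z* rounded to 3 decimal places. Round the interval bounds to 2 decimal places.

Both samples are large (n₁ = 35 ≥ 30, n₂ = 35 ≥ 30), so a z-interval for the difference of means applies.

Point estimate: x̄₁ - x̄₂ = 57 - 49 = 8

Standard error: SE = √(s₁²/n₁ + s₂²/n₂)
= √(10²/35 + 8²/35)
= √(2.857143 + 1.828571)
= 2.164651

For 90% confidence, z* = 1.645 (from standard normal table)
Margin of error: E = z* × SE = 1.645 × 2.164651 = 3.5609

Z-interval: (x̄₁ - x̄₂) ± E = 8 ± 3.5609 = (4.4391, 11.5609)

Rounded to 2 decimal places:

(4.44, 11.56)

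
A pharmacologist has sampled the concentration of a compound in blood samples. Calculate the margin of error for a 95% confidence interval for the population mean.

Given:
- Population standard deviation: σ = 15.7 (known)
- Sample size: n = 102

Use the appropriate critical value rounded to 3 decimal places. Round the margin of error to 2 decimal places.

The population standard deviation σ is known, so use the z-interval margin of error formula.

For 95% confidence, z* = 1.96 (from standard normal table)

Margin of error formula for z-interval: E = z* × σ/√n

E = 1.96 × 15.7/√102
  = 1.96 × 1.554532
  = 3.0469

Rounded to 2 decimal places:

3.05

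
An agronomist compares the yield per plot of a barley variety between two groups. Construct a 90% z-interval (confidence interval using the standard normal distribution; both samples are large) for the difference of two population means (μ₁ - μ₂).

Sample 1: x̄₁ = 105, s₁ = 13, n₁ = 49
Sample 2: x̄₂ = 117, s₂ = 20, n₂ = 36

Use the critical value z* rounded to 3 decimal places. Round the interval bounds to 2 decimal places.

Both samples are large (n₁ = 49 ≥ 30, n₂ = 36 ≥ 30), so a z-interval for the difference of means applies.

Point estimate: x̄₁ - x̄₂ = 105 - 117 = -12

Standard error: SE = √(s₁²/n₁ + s₂²/n₂)
= √(13²/49 + 20²/36)
= √(3.448980 + 11.111111)
= 3.815769

For 90% confidence, z* = 1.645 (from standard normal table)
Margin of error: E = z* × SE = 1.645 × 3.815769 = 6.2769

Z-interval: (x̄₁ - x̄₂) ± E = -12 ± 6.2769 = (-18.2769, -5.7231)

Rounded to 2 decimal places:

(-18.28, -5.72)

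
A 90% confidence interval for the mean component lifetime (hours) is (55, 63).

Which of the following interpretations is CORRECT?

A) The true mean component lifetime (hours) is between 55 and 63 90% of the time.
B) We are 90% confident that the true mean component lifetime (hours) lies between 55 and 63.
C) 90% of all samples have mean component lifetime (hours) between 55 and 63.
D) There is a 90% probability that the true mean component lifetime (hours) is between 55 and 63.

A confidence interval represents our confidence in the procedure, not a probability statement about the parameter.

Key concept: If we repeated this sampling process many times and computed a 90% CI each time, about 90% of those intervals would contain the true population parameter.

For this specific interval (55, 63):
- Midpoint (point estimate): 59
- Margin of error: 4

The correct interpretation is the one stating confidence that the true parameter lies in the interval — option B.

B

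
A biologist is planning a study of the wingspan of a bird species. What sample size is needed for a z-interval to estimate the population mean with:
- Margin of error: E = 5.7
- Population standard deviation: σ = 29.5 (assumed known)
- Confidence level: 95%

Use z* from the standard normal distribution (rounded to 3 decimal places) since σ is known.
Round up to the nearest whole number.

Using z* since population σ is known (z-interval formula).

For 95% confidence, z* = 1.96 (from standard normal table)

Sample size formula for z-interval: n = (z*σ/E)²

n = (1.96 × 29.5 / 5.7)²
  = (10.143860)²
  = 102.8979

Round up to the nearest whole number: n = 103

103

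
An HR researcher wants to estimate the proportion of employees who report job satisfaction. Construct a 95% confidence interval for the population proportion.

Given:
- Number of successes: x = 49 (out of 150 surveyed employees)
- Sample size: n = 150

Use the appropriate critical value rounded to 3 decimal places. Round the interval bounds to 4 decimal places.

Sample proportion: p̂ = 49/150 = 0.326667

Check conditions for normal approximation:
  np̂ = 49 ≥ 10 ✓
  n(1-p̂) = 101 ≥ 10 ✓

The sample is large enough, so use a z-interval (normal approximation) for the proportion.

For 95% confidence, z* = 1.96 (from standard normal table)

Standard error: SE = √(p̂(1-p̂)/n) = √(0.326667×0.673333/150) = 0.03829322

Margin of error: E = z* × SE = 1.96 × 0.03829322 = 0.075055

Z-interval: p̂ ± E = 0.326667 ± 0.075055 = (0.251612, 0.401721)

Rounded to 4 decimal places:

(0.2516, 0.4017)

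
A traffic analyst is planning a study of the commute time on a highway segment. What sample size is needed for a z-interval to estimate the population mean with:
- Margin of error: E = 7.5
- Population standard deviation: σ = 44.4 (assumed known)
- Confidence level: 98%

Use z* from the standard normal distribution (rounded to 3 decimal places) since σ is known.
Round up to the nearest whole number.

Using z* since population σ is known (z-interval formula).

For 98% confidence, z* = 2.326 (from standard normal table)

Sample size formula for z-interval: n = (z*σ/E)²

n = (2.326 × 44.4 / 7.5)²
  = (13.769920)²
  = 189.6107

Round up to the nearest whole number: n = 190

190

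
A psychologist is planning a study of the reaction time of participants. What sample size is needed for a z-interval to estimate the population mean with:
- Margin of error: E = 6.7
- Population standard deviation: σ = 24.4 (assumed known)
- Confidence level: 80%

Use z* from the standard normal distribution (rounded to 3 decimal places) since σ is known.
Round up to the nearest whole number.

Using z* since population σ is known (z-interval formula).

For 80% confidence, z* = 1.282 (from standard normal table)

Sample size formula for z-interval: n = (z*σ/E)²

n = (1.282 × 24.4 / 6.7)²
  = (4.668776)²
  = 21.7975

Round up to the nearest whole number: n = 22

22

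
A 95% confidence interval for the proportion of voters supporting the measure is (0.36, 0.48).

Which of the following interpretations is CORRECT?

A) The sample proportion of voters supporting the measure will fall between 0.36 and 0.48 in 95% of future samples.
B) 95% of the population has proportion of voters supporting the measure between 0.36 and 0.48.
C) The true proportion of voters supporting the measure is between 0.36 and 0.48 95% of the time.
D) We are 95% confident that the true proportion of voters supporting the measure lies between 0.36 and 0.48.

A confidence interval represents our confidence in the procedure, not a probability statement about the parameter.

Key concept: If we repeated this sampling process many times and computed a 95% CI each time, about 95% of those intervals would contain the true population parameter.

For this specific interval (0.36, 0.48):
- Midpoint (point estimate): 0.42
- Margin of error: 0.06

The correct interpretation is the one stating confidence that the true parameter lies in the interval — option D.

D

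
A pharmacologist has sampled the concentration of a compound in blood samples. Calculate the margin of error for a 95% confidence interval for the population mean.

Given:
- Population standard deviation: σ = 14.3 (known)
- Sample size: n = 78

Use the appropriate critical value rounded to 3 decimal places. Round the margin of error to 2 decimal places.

The population standard deviation σ is known, so use the z-interval margin of error formula.

For 95% confidence, z* = 1.96 (from standard normal table)

Margin of error formula for z-interval: E = z* × σ/√n

E = 1.96 × 14.3/√78
  = 1.96 × 1.619156
  = 3.1735

Rounded to 2 decimal places:

3.17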